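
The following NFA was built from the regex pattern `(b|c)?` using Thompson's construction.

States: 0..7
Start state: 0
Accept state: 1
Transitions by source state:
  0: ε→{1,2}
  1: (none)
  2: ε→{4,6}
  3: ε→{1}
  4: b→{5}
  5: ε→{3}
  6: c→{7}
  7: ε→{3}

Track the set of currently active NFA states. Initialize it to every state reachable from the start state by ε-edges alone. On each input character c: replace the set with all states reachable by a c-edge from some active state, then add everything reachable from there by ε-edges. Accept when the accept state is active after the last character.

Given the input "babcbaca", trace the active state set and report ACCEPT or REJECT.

Answer: REJECT

Trace:
initial (ε-close {0}): {0,1,2,4,6}
'b' @ 1: {1,3,5}  [accepting]
'a' @ 2: {}  — no active states
rest 'bcbaca' ignored (set empty)
after full input: {}  (accept=1 not in)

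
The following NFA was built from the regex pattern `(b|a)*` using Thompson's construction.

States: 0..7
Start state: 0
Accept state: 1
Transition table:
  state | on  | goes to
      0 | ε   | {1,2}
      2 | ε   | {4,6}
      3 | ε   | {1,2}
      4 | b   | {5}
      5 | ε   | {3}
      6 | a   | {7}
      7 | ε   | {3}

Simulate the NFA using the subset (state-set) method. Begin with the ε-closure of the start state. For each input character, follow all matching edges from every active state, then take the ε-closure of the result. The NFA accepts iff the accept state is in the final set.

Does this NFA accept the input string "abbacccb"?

Answer: REJECT

Derivation:
initial (ε-close {0}): {0,1,2,4,6}
'a' @ 1: {1,2,3,4,6,7}  [accepting]
'b' @ 2: {1,2,3,4,5,6}  [accepting]
'b' @ 3: {1,2,3,4,5,6}  [accepting]
'a' @ 4: {1,2,3,4,6,7}  [accepting]
'c' @ 5: {}  — dead — no transitions
rest 'ccb' ignored (set empty)
after full input: {}  (accept=1 not in)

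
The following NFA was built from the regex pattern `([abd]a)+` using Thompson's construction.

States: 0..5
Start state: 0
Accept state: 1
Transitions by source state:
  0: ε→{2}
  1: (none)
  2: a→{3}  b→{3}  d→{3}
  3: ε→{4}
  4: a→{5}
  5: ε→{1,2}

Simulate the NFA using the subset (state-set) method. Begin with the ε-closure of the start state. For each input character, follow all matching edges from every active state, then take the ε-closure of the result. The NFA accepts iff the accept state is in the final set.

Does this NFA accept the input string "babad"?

Answer: REJECT

Steps:
S₀ = ε-closure({0}) = {0,2}
'b' @ 1: {3,4}
'a' @ 2: {1,2,5}  [accepting]
'b' @ 3: {3,4}
'a' @ 4: {1,2,5}  [accepting]
'd' @ 5: {3,4}
end set {3,4} — state 1 not in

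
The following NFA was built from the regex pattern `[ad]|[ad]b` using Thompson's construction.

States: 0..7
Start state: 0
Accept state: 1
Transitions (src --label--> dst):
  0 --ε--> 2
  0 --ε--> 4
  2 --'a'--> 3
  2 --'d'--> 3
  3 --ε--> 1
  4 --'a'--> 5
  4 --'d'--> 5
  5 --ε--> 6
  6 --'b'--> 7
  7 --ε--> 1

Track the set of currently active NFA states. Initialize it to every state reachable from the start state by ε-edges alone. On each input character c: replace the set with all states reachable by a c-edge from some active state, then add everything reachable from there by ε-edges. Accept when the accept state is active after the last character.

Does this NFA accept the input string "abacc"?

Answer: REJECT

Derivation:
initial (ε-close {0}): {0,2,4}
'a' @ 1: {1,3,5,6}  [accepting]
'b' @ 2: {1,7}  [accepting]
'a' @ 3: {}  — no active states
rest 'cc' ignored (set empty)
after full input: {}  (accept=1 not in)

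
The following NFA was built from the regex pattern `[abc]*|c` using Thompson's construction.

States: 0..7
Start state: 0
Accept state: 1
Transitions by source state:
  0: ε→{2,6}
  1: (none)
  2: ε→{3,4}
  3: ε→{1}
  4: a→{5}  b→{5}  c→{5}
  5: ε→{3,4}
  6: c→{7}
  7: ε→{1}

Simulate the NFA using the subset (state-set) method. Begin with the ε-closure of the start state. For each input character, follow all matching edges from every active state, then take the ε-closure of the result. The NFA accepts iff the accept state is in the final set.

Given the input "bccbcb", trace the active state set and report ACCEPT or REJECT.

start: ε-closure({0}) = {0,1,2,3,4,6}
'b' @ 1: {1,3,4,5}  ✓accept
'c' @ 2: {1,3,4,5}  ✓accept
'c' @ 3: {1,3,4,5}  ✓accept
'b' @ 4: {1,3,4,5}  ✓accept
'c' @ 5: {1,3,4,5}  ✓accept
'b' @ 6: {1,3,4,5}  ✓accept
end set {1,3,4,5} — state 1 in

Answer: ACCEPT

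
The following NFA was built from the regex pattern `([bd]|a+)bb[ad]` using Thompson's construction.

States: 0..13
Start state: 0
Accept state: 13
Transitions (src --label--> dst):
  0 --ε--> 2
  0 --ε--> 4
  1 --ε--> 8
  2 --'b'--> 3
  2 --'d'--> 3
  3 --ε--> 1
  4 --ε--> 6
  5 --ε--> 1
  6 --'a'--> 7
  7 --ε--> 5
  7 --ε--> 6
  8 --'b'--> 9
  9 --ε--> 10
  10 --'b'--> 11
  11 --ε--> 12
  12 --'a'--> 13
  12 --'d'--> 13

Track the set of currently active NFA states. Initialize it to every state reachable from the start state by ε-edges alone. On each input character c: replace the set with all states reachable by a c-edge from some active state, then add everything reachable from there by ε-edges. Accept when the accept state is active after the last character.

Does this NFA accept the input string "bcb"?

start: ε-closure({0}) = {0,2,4,6}
'b' @ 1: {1,3,8}
'c' @ 2: {}  — state set empty
rest 'b' ignored (set empty)
end set {} — state 13 not in

Answer: REJECT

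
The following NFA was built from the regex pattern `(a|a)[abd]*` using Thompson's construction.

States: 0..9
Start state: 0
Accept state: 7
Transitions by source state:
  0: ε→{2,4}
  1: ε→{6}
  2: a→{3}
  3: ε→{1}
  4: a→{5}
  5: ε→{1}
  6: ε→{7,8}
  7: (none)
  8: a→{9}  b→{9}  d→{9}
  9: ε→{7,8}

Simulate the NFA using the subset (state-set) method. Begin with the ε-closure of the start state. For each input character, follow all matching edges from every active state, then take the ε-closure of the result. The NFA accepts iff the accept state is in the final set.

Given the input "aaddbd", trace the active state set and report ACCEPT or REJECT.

Answer: ACCEPT

Trace:
initial (ε-close {0}): {0,2,4}
'a' @ 1: {1,3,5,6,7,8}  ✓accept
'a' @ 2: {7,8,9}  ✓accept
'd' @ 3: {7,8,9}  ✓accept
'd' @ 4: {7,8,9}  ✓accept
'b' @ 5: {7,8,9}  ✓accept
'd' @ 6: {7,8,9}  ✓accept
end set {7,8,9} — state 7 in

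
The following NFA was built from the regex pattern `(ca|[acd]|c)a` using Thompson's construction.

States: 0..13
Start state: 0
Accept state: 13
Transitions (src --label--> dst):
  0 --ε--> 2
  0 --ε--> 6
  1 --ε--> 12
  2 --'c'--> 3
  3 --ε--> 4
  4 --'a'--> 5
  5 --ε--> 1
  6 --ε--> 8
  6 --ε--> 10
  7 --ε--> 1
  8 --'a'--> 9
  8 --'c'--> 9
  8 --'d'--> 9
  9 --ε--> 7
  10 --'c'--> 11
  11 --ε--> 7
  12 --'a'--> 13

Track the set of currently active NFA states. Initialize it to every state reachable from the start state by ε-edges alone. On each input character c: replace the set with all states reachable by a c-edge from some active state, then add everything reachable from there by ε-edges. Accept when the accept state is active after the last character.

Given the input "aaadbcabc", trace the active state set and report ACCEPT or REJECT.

Answer: REJECT

Steps:
start: ε-closure({0}) = {0,2,6,8,10}
'a' @ 1: {1,7,9,12}
'a' @ 2: {13}  (accept∈set)
'a' @ 3: {}  — state set empty
rest 'dbcabc' ignored (set empty)
after full input: {}  (accept=13 not in)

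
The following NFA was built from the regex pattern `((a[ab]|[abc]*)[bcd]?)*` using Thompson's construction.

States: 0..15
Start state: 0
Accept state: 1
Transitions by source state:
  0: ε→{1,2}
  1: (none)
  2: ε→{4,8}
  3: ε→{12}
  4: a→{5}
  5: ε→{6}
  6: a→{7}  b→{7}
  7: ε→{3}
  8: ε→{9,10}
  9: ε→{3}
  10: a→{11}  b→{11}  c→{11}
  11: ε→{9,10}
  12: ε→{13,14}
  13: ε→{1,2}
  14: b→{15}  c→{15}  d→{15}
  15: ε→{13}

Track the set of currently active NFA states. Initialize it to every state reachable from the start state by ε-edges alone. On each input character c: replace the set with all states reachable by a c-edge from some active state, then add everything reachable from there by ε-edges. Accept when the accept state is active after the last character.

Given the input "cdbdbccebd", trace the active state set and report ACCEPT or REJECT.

Answer: REJECT

Trace:
start: ε-closure({0}) = {0,1,2,3,4,8,9,10,12,13,14}
'c' @ 1: {1,2,3,4,8,9,10,11,12,13,14,15}  (accept∈set)
'd' @ 2: {1,2,3,4,8,9,10,12,13,14,15}  (accept∈set)
'b' @ 3: {1,2,3,4,8,9,10,11,12,13,14,15}  (accept∈set)
'd' @ 4: {1,2,3,4,8,9,10,12,13,14,15}  (accept∈set)
'b' @ 5: {1,2,3,4,8,9,10,11,12,13,14,15}  (accept∈set)
'c' @ 6: {1,2,3,4,8,9,10,11,12,13,14,15}  (accept∈set)
'c' @ 7: {1,2,3,4,8,9,10,11,12,13,14,15}  (accept∈set)
'e' @ 8: {}  — state set empty
rest 'bd' ignored (set empty)
after full input: {}  (accept=1 not in)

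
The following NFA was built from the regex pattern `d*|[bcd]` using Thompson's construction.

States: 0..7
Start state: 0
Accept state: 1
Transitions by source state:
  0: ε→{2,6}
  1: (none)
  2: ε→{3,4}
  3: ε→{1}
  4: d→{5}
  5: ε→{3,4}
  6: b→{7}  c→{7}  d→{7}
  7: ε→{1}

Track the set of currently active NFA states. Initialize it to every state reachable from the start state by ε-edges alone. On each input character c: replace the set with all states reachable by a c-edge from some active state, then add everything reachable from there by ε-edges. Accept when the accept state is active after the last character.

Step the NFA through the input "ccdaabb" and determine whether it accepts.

Answer: REJECT

Derivation:
initial (ε-close {0}): {0,1,2,3,4,6}
'c' @ 1: {1,7}  (accept∈set)
'c' @ 2: {}  — dead — no transitions
rest 'daabb' ignored (set empty)
end set {} — state 1 not in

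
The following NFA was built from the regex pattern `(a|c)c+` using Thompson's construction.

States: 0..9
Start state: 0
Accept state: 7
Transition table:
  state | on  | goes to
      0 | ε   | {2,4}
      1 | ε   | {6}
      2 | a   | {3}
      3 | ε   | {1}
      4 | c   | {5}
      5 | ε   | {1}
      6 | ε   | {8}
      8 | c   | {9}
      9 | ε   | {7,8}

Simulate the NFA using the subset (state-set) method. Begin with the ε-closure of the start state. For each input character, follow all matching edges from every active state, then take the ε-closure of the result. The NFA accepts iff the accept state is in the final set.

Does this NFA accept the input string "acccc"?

Answer: ACCEPT

Steps:
initial (ε-close {0}): {0,2,4}
'a' @ 1: {1,3,6,8}
'c' @ 2: {7,8,9}  (accept∈set)
'c' @ 3: {7,8,9}  (accept∈set)
'c' @ 4: {7,8,9}  (accept∈set)
'c' @ 5: {7,8,9}  (accept∈set)
final: {7,8,9}; accept 7 in set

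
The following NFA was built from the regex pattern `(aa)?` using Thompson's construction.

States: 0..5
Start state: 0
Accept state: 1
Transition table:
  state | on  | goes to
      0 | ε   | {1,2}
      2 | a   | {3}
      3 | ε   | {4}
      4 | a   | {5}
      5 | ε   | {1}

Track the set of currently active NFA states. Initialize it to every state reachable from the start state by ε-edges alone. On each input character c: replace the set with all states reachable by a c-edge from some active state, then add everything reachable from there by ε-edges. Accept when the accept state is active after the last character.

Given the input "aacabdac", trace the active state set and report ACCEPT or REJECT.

S₀ = ε-closure({0}) = {0,1,2}
'a' @ 1: {3,4}
'a' @ 2: {1,5}  (accept∈set)
'c' @ 3: {}  — no active states
rest 'abdac' ignored (set empty)
final: {}; accept 1 not in set

Answer: REJECT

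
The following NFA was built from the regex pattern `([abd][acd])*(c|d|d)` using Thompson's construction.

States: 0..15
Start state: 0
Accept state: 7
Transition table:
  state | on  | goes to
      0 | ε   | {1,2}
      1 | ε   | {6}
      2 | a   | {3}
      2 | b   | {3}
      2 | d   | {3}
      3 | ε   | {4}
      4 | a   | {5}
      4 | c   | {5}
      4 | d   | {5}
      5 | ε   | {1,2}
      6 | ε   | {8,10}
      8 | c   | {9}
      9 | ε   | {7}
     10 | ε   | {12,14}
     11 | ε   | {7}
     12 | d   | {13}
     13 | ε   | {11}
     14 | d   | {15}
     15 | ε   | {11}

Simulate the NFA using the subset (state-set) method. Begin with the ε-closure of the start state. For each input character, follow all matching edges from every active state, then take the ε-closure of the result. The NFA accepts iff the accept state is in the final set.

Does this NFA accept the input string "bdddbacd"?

Answer: REJECT

Trace:
start: ε-closure({0}) = {0,1,2,6,8,10,12,14}
'b' @ 1: {3,4}
'd' @ 2: {1,2,5,6,8,10,12,14}
'd' @ 3: {3,4,7,11,13,15}  ✓accept
'd' @ 4: {1,2,5,6,8,10,12,14}
'b' @ 5: {3,4}
'a' @ 6: {1,2,5,6,8,10,12,14}
'c' @ 7: {7,9}  ✓accept
'd' @ 8: {}  — no active states
final: {}; accept 7 not in set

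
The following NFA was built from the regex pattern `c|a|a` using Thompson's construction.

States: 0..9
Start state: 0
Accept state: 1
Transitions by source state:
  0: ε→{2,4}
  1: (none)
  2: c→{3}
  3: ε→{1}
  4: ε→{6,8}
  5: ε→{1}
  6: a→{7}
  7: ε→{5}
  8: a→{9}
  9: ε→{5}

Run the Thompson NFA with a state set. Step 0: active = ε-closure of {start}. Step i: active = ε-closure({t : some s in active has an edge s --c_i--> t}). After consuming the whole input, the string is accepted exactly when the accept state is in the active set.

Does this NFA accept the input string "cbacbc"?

S₀ = ε-closure({0}) = {0,2,4,6,8}
'c' @ 1: {1,3}  ✓accept
'b' @ 2: {}  — state set empty
rest 'acbc' ignored (set empty)
after full input: {}  (accept=1 not in)

Answer: REJECT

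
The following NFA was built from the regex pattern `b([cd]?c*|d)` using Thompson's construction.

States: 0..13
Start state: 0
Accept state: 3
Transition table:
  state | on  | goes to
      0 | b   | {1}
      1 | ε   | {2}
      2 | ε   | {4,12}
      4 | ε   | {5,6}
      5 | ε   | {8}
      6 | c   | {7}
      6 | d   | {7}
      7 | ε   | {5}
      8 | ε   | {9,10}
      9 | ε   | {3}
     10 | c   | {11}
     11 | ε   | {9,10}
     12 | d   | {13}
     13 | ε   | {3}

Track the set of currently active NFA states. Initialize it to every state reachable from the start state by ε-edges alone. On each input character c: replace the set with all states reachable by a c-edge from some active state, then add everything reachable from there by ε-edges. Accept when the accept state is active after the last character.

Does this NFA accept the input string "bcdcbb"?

S₀ = ε-closure({0}) = {0}
'b' @ 1: {1,2,3,4,5,6,8,9,10,12}  ✓accept
'c' @ 2: {3,5,7,8,9,10,11}  ✓accept
'd' @ 3: {}  — no active states
rest 'cbb' ignored (set empty)
end set {} — state 3 not in

Answer: REJECT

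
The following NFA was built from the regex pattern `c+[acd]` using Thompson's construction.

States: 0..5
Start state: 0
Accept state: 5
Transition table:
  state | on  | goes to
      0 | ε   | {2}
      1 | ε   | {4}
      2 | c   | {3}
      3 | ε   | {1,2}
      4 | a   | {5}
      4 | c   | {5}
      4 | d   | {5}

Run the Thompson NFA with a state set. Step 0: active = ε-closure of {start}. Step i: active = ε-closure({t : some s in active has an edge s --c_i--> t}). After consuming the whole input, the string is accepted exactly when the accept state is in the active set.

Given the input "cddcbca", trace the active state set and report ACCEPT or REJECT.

start: ε-closure({0}) = {0,2}
'c' @ 1: {1,2,3,4}
'd' @ 2: {5}  ✓accept
'd' @ 3: {}  — state set empty
rest 'cbca' ignored (set empty)
after full input: {}  (accept=5 not in)

Answer: REJECT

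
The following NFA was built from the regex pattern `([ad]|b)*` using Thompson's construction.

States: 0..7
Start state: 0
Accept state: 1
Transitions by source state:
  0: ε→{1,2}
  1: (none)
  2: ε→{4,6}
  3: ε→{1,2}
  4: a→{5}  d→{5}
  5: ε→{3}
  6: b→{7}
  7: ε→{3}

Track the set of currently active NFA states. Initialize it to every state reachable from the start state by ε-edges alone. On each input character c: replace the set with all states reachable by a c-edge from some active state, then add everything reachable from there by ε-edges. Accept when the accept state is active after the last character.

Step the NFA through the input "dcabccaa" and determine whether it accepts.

start: ε-closure({0}) = {0,1,2,4,6}
'd' @ 1: {1,2,3,4,5,6}  ✓accept
'c' @ 2: {}  — no active states
rest 'abccaa' ignored (set empty)
end set {} — state 1 not in

Answer: REJECT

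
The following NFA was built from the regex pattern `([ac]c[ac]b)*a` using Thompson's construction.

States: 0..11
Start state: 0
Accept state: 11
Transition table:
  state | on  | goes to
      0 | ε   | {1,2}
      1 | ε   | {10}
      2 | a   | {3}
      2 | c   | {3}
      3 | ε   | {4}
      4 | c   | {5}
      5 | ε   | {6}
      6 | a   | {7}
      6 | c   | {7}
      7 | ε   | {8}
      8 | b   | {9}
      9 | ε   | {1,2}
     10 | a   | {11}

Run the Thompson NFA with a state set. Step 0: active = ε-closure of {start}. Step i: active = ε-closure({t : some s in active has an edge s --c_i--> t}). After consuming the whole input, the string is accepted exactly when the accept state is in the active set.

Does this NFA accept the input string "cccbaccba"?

initial (ε-close {0}): {0,1,2,10}
'c' @ 1: {3,4}
'c' @ 2: {5,6}
'c' @ 3: {7,8}
'b' @ 4: {1,2,9,10}
'a' @ 5: {3,4,11}  [accepting]
'c' @ 6: {5,6}
'c' @ 7: {7,8}
'b' @ 8: {1,2,9,10}
'a' @ 9: {3,4,11}  [accepting]
final: {3,4,11}; accept 11 in set

Answer: ACCEPT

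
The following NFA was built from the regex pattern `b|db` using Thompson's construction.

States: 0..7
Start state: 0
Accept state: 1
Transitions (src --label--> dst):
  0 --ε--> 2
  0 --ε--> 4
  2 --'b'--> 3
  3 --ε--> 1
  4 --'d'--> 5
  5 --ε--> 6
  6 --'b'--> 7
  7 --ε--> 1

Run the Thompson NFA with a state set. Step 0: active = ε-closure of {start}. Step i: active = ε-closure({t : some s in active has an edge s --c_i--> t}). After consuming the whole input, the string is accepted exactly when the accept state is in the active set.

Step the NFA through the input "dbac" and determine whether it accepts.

Answer: REJECT

Steps:
S₀ = ε-closure({0}) = {0,2,4}
'd' @ 1: {5,6}
'b' @ 2: {1,7}  (accept∈set)
'a' @ 3: {}  — state set empty
rest 'c' ignored (set empty)
final: {}; accept 1 not in set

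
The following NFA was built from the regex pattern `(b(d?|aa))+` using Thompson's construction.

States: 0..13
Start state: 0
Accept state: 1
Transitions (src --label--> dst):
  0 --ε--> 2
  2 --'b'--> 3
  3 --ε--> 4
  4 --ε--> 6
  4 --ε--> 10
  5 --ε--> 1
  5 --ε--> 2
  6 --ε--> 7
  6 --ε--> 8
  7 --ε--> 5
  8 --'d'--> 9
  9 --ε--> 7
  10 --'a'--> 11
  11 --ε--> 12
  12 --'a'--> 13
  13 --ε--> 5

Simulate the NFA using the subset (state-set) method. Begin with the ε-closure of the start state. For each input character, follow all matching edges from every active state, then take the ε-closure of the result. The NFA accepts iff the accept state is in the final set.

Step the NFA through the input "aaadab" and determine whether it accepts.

S₀ = ε-closure({0}) = {0,2}
'a' @ 1: {}  — dead — no transitions
rest 'aadab' ignored (set empty)
final: {}; accept 1 not in set

Answer: REJECT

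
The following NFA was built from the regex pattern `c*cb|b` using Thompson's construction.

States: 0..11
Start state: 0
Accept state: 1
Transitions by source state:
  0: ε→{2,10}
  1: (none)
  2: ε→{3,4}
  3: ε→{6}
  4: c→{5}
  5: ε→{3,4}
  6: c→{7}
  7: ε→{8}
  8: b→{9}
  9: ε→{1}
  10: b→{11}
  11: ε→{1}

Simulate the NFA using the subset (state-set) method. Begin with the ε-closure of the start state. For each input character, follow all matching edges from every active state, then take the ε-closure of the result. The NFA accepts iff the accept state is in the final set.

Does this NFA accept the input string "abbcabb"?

S₀ = ε-closure({0}) = {0,2,3,4,6,10}
'a' @ 1: {}  — no active states
rest 'bbcabb' ignored (set empty)
end set {} — state 1 not in

Answer: REJECT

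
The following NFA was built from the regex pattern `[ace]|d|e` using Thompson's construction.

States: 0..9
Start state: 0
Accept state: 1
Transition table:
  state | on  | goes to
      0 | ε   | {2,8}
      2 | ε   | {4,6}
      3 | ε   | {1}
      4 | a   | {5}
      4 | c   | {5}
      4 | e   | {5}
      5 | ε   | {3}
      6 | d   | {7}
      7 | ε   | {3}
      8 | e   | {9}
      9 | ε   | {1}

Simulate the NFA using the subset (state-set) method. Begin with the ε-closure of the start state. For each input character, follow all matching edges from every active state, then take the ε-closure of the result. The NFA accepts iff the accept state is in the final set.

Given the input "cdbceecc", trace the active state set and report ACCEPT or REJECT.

start: ε-closure({0}) = {0,2,4,6,8}
'c' @ 1: {1,3,5}  (accept∈set)
'd' @ 2: {}  — no active states
rest 'bceecc' ignored (set empty)
final: {}; accept 1 not in set

Answer: REJECT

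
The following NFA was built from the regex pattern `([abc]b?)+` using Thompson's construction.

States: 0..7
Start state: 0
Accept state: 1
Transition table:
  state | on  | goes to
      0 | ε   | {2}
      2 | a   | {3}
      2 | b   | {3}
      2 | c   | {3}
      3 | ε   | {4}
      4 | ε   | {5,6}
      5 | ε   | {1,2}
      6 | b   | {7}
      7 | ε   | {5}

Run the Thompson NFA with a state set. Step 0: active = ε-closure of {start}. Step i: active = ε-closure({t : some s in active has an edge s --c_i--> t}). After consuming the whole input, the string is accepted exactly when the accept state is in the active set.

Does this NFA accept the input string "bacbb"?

Answer: ACCEPT

Derivation:
S₀ = ε-closure({0}) = {0,2}
'b' @ 1: {1,2,3,4,5,6}  (accept∈set)
'a' @ 2: {1,2,3,4,5,6}  (accept∈set)
'c' @ 3: {1,2,3,4,5,6}  (accept∈set)
'b' @ 4: {1,2,3,4,5,6,7}  (accept∈set)
'b' @ 5: {1,2,3,4,5,6,7}  (accept∈set)
final: {1,2,3,4,5,6,7}; accept 1 in set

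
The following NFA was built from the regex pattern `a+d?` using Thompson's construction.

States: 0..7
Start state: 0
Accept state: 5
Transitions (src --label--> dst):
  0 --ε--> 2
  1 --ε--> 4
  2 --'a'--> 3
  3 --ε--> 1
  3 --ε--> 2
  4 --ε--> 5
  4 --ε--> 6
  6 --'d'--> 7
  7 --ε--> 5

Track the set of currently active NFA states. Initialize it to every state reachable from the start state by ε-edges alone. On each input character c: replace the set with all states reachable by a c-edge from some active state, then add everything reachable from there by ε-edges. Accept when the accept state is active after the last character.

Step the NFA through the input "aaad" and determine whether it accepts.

start: ε-closure({0}) = {0,2}
'a' @ 1: {1,2,3,4,5,6}  [accepting]
'a' @ 2: {1,2,3,4,5,6}  [accepting]
'a' @ 3: {1,2,3,4,5,6}  [accepting]
'd' @ 4: {5,7}  [accepting]
after full input: {5,7}  (accept=5 in)

Answer: ACCEPT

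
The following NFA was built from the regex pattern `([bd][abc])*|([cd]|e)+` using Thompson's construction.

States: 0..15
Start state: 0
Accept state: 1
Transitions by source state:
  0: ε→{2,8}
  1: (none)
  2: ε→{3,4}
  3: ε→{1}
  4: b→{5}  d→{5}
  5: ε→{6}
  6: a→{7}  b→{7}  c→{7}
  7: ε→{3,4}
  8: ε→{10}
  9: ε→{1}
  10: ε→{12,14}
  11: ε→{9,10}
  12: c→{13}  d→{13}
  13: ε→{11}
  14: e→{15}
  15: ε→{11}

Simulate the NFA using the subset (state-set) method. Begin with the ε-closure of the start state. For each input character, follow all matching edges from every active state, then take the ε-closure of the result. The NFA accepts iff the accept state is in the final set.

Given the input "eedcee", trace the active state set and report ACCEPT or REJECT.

initial (ε-close {0}): {0,1,2,3,4,8,10,12,14}
'e' @ 1: {1,9,10,11,12,14,15}  [accepting]
'e' @ 2: {1,9,10,11,12,14,15}  [accepting]
'd' @ 3: {1,9,10,11,12,13,14}  [accepting]
'c' @ 4: {1,9,10,11,12,13,14}  [accepting]
'e' @ 5: {1,9,10,11,12,14,15}  [accepting]
'e' @ 6: {1,9,10,11,12,14,15}  [accepting]
end set {1,9,10,11,12,14,15} — state 1 in

Answer: ACCEPT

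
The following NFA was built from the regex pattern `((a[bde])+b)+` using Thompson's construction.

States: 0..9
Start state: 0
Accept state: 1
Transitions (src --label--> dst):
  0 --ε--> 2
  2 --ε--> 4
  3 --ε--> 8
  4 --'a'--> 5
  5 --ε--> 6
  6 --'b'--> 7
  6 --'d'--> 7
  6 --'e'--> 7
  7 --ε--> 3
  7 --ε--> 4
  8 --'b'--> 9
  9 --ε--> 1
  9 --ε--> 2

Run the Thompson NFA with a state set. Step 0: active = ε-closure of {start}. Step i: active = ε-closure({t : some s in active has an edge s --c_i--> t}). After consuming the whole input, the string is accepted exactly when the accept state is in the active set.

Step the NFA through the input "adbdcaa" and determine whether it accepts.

Answer: REJECT

Trace:
start: ε-closure({0}) = {0,2,4}
'a' @ 1: {5,6}
'd' @ 2: {3,4,7,8}
'b' @ 3: {1,2,4,9}  [accepting]
'd' @ 4: {}  — dead — no transitions
rest 'caa' ignored (set empty)
final: {}; accept 1 not in set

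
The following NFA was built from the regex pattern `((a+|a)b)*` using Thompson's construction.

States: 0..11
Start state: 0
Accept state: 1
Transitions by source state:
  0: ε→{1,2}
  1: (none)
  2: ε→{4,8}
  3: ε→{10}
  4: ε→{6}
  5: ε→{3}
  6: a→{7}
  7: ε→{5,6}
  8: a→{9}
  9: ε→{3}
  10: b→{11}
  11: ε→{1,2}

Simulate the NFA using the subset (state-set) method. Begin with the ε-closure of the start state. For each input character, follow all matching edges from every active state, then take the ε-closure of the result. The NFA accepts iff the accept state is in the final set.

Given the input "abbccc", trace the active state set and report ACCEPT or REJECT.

initial (ε-close {0}): {0,1,2,4,6,8}
'a' @ 1: {3,5,6,7,9,10}
'b' @ 2: {1,2,4,6,8,11}  ✓accept
'b' @ 3: {}  — state set empty
rest 'ccc' ignored (set empty)
end set {} — state 1 not in

Answer: REJECT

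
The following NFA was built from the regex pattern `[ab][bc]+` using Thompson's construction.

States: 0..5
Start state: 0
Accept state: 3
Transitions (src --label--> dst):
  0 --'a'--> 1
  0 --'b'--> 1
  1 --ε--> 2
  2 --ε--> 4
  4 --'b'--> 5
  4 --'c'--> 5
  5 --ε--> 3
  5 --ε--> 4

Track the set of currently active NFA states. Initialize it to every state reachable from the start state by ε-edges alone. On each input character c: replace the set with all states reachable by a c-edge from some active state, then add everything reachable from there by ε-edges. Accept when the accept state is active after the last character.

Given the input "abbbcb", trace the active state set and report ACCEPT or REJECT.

Answer: ACCEPT

Derivation:
start: ε-closure({0}) = {0}
'a' @ 1: {1,2,4}
'b' @ 2: {3,4,5}  ✓accept
'b' @ 3: {3,4,5}  ✓accept
'b' @ 4: {3,4,5}  ✓accept
'c' @ 5: {3,4,5}  ✓accept
'b' @ 6: {3,4,5}  ✓accept
final: {3,4,5}; accept 3 in set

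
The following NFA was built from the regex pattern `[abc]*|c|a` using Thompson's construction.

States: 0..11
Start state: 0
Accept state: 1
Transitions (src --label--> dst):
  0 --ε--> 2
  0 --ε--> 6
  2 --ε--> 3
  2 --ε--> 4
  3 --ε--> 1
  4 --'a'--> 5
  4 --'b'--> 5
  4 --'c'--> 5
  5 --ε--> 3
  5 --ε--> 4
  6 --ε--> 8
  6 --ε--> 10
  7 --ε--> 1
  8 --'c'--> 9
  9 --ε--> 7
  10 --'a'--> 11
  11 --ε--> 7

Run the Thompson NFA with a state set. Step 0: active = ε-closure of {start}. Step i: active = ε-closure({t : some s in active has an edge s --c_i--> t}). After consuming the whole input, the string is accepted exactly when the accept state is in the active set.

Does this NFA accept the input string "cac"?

Answer: ACCEPT

Trace:
S₀ = ε-closure({0}) = {0,1,2,3,4,6,8,10}
'c' @ 1: {1,3,4,5,7,9}  [accepting]
'a' @ 2: {1,3,4,5}  [accepting]
'c' @ 3: {1,3,4,5}  [accepting]
after full input: {1,3,4,5}  (accept=1 in)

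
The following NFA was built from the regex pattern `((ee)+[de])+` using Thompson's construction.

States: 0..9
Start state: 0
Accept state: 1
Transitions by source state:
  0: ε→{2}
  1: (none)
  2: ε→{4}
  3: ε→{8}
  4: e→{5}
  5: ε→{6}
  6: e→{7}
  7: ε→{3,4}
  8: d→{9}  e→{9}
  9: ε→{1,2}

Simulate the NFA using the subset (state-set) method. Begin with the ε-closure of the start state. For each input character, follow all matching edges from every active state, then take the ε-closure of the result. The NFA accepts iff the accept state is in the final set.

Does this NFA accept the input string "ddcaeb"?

initial (ε-close {0}): {0,2,4}
'd' @ 1: {}  — dead — no transitions
rest 'dcaeb' ignored (set empty)
final: {}; accept 1 not in set

Answer: REJECT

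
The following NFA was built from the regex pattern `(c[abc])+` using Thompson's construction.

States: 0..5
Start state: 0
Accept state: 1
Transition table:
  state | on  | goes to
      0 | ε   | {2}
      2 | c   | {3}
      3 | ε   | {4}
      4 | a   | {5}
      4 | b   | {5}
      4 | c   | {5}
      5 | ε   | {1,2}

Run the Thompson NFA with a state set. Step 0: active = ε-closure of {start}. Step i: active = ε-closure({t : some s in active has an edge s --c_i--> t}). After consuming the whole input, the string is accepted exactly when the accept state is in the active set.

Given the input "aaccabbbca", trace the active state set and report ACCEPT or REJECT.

Answer: REJECT

Derivation:
S₀ = ε-closure({0}) = {0,2}
'a' @ 1: {}  — state set empty
rest 'accabbbca' ignored (set empty)
final: {}; accept 1 not in set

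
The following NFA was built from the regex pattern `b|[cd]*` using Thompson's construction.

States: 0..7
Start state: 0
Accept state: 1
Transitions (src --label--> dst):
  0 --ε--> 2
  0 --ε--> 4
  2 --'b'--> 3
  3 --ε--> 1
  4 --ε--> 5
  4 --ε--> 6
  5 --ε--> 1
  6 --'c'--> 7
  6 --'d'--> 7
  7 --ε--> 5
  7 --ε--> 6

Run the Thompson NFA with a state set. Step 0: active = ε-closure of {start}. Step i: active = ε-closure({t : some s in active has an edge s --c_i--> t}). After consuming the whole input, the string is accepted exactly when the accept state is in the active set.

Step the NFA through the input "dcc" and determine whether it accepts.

initial (ε-close {0}): {0,1,2,4,5,6}
'd' @ 1: {1,5,6,7}  [accepting]
'c' @ 2: {1,5,6,7}  [accepting]
'c' @ 3: {1,5,6,7}  [accepting]
after full input: {1,5,6,7}  (accept=1 in)

Answer: ACCEPT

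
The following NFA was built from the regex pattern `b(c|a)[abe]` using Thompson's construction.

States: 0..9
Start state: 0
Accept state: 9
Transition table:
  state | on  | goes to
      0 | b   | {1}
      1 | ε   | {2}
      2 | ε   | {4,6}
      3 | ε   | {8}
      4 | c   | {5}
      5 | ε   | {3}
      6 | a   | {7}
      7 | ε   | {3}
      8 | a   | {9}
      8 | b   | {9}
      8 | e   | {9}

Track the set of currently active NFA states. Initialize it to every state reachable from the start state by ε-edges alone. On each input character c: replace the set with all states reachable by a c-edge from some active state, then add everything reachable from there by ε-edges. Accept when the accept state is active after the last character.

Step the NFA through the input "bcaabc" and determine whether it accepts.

S₀ = ε-closure({0}) = {0}
'b' @ 1: {1,2,4,6}
'c' @ 2: {3,5,8}
'a' @ 3: {9}  ✓accept
'a' @ 4: {}  — dead — no transitions
rest 'bc' ignored (set empty)
final: {}; accept 9 not in set

Answer: REJECT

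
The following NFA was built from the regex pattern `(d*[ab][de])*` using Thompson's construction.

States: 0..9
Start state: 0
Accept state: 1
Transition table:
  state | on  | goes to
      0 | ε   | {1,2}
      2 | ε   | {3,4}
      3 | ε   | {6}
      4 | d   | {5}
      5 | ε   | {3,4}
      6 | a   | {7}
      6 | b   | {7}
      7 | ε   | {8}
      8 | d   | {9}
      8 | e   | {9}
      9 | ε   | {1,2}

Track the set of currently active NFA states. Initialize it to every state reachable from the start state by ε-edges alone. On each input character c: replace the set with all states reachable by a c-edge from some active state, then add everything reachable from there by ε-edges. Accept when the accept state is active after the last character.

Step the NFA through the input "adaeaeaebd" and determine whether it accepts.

initial (ε-close {0}): {0,1,2,3,4,6}
'a' @ 1: {7,8}
'd' @ 2: {1,2,3,4,6,9}  [accepting]
'a' @ 3: {7,8}
'e' @ 4: {1,2,3,4,6,9}  [accepting]
'a' @ 5: {7,8}
'e' @ 6: {1,2,3,4,6,9}  [accepting]
'a' @ 7: {7,8}
'e' @ 8: {1,2,3,4,6,9}  [accepting]
'b' @ 9: {7,8}
'd' @ 10: {1,2,3,4,6,9}  [accepting]
final: {1,2,3,4,6,9}; accept 1 in set

Answer: ACCEPT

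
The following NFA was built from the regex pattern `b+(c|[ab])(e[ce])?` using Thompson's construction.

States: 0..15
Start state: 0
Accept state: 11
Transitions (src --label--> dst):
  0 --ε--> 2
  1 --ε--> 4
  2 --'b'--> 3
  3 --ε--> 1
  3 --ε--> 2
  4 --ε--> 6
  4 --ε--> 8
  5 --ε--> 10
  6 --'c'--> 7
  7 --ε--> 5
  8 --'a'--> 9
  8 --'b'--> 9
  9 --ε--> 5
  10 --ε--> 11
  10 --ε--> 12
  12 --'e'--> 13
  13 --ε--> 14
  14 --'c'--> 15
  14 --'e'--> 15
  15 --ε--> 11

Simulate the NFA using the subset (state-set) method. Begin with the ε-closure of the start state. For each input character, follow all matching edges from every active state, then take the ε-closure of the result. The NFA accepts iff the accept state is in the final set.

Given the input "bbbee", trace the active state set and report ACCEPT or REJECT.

S₀ = ε-closure({0}) = {0,2}
'b' @ 1: {1,2,3,4,6,8}
'b' @ 2: {1,2,3,4,5,6,8,9,10,11,12}  ✓accept
'b' @ 3: {1,2,3,4,5,6,8,9,10,11,12}  ✓accept
'e' @ 4: {13,14}
'e' @ 5: {11,15}  ✓accept
final: {11,15}; accept 11 in set

Answer: ACCEPT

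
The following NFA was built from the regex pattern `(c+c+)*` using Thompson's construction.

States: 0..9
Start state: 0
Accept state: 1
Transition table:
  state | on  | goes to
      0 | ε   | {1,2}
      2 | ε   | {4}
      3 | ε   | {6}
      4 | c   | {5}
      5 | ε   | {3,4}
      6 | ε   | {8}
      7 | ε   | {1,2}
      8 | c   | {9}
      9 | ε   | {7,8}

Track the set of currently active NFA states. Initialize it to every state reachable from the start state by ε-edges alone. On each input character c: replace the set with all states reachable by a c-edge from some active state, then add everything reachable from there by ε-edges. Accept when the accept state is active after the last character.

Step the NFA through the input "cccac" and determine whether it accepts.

Answer: REJECT

Derivation:
S₀ = ε-closure({0}) = {0,1,2,4}
'c' @ 1: {3,4,5,6,8}
'c' @ 2: {1,2,3,4,5,6,7,8,9}  [accepting]
'c' @ 3: {1,2,3,4,5,6,7,8,9}  [accepting]
'a' @ 4: {}  — dead — no transitions
rest 'c' ignored (set empty)
end set {} — state 1 not in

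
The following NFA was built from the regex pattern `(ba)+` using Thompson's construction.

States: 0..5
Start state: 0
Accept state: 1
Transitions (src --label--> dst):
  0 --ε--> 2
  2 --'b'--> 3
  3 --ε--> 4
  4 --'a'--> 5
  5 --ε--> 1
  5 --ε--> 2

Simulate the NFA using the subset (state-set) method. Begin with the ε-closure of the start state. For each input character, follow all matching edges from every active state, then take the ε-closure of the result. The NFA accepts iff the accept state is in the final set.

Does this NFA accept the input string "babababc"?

initial (ε-close {0}): {0,2}
'b' @ 1: {3,4}
'a' @ 2: {1,2,5}  (accept∈set)
'b' @ 3: {3,4}
'a' @ 4: {1,2,5}  (accept∈set)
'b' @ 5: {3,4}
'a' @ 6: {1,2,5}  (accept∈set)
'b' @ 7: {3,4}
'c' @ 8: {}  — dead — no transitions
final: {}; accept 1 not in set

Answer: REJECT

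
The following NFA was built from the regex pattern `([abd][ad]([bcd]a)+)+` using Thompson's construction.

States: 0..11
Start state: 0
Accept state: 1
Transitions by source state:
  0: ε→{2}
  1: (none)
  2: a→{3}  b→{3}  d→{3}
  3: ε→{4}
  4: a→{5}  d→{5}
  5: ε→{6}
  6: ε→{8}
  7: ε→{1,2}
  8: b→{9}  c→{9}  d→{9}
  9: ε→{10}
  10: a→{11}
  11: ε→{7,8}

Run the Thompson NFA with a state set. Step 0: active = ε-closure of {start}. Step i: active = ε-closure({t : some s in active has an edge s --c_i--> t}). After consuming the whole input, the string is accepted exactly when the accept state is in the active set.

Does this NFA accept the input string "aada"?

Answer: ACCEPT

Derivation:
initial (ε-close {0}): {0,2}
'a' @ 1: {3,4}
'a' @ 2: {5,6,8}
'd' @ 3: {9,10}
'a' @ 4: {1,2,7,8,11}  ✓accept
after full input: {1,2,7,8,11}  (accept=1 in)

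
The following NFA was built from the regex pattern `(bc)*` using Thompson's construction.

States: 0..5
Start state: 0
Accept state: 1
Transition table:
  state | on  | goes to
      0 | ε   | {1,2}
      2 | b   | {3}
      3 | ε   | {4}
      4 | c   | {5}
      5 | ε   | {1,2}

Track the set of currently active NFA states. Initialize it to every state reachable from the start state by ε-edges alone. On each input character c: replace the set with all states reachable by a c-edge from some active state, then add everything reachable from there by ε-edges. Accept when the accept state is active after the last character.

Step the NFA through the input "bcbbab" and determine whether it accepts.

Answer: REJECT

Derivation:
S₀ = ε-closure({0}) = {0,1,2}
'b' @ 1: {3,4}
'c' @ 2: {1,2,5}  ✓accept
'b' @ 3: {3,4}
'b' @ 4: {}  — dead — no transitions
rest 'ab' ignored (set empty)
end set {} — state 1 not in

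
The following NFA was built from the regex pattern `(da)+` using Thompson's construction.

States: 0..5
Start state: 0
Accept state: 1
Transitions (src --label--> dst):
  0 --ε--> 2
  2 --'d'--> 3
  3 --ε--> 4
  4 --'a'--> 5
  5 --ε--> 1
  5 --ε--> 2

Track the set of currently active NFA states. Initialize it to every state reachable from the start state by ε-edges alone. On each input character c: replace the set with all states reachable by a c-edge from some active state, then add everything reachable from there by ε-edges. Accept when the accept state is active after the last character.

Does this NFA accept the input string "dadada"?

Answer: ACCEPT

Derivation:
start: ε-closure({0}) = {0,2}
'd' @ 1: {3,4}
'a' @ 2: {1,2,5}  ✓accept
'd' @ 3: {3,4}
'a' @ 4: {1,2,5}  ✓accept
'd' @ 5: {3,4}
'a' @ 6: {1,2,5}  ✓accept
final: {1,2,5}; accept 1 in set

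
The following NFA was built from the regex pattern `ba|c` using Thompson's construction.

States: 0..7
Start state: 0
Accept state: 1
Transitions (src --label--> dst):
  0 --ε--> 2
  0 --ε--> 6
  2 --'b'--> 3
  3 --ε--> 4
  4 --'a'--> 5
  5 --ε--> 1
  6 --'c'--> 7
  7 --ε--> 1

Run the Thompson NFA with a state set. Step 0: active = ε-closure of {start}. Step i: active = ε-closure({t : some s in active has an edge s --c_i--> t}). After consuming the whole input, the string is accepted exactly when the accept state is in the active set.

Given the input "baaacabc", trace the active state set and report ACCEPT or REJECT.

S₀ = ε-closure({0}) = {0,2,6}
'b' @ 1: {3,4}
'a' @ 2: {1,5}  ✓accept
'a' @ 3: {}  — state set empty
rest 'acabc' ignored (set empty)
end set {} — state 1 not in

Answer: REJECT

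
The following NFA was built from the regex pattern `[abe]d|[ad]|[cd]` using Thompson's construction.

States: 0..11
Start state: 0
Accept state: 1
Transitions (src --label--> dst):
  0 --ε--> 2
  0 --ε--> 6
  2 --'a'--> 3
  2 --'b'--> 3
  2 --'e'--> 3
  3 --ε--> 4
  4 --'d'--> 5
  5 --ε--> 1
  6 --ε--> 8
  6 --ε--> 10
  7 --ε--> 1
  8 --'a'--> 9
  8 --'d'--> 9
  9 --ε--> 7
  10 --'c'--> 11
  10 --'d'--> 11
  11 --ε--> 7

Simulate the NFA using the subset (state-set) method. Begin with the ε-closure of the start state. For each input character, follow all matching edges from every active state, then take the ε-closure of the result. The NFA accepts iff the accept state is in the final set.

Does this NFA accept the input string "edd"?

S₀ = ε-closure({0}) = {0,2,6,8,10}
'e' @ 1: {3,4}
'd' @ 2: {1,5}  ✓accept
'd' @ 3: {}  — no active states
final: {}; accept 1 not in set

Answer: REJECT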